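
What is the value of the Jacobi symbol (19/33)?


Compute (19/33) via quadratic reciprocity:
  reciprocity: (19/33) -> +(33/19)
  reduce: (14/19)
  pull out 2: (2/19) = -1  (since 19 mod 8 = 3)
  reciprocity: (7/19) -> -(19/7)
  reduce: (5/7)
  reciprocity: (5/7) -> +(7/5)
  reduce: (2/5)
  pull out 2: (2/5) = -1  (since 5 mod 8 = 5)
  (1/5) = 1
Product of signs = -1

-1


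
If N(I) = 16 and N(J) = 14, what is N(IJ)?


N(IJ) = N(I) * N(J)
= 16 * 14
= 224

224


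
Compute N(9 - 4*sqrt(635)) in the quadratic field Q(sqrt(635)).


N(a + b*sqrt(d)) = a^2 - d*b^2
= (9)^2 - (635)*(-4)^2
= 81 - 10160
= -10079

-10079


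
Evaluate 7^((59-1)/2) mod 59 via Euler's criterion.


p = 59 is prime and the exponent is (p-1)/2 = 29, so by Euler's criterion 7^29 = (7/59) = +1 or -1 mod 59.
Compute by square-and-multiply:
  29 = 16 + 8 + 4 + 1 (binary 11101)
  Repeated squaring mod 59: 7^1 = 7, 7^2 = 49, 7^4 = 41, 7^8 = 29, 7^16 = 15
  7^29 = 7^16 * 7^8 * 7^4 * 7^1 = 15 * 29 * 41 * 7 mod 59
    15 * 29 = 435 = 22 mod 59
    22 * 41 = 902 = 17 mod 59
    17 * 7 = 119 = 1 mod 59
  7^29 = 1 mod 59
Result 1: 7 is a quadratic residue mod 59.
7^29 mod 59 = 1

1


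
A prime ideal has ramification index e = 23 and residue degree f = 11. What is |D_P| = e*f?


|D_P| = e * f
= 23 * 11
= 253

253


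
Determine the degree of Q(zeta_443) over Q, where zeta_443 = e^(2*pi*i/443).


The degree equals Euler's totient phi(443).
443 = 443
phi(443) = 442

442


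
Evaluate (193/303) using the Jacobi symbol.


Compute (193/303) via quadratic reciprocity:
  reciprocity: (193/303) -> +(303/193)
  reduce: (110/193)
  pull out 2: (2/193) = +1  (since 193 mod 8 = 1)
  reciprocity: (55/193) -> +(193/55)
  reduce: (28/55)
  pull out 2: (2/55) = +1  (since 55 mod 8 = 7)
  pull out 2: (2/55) = +1  (since 55 mod 8 = 7)
  reciprocity: (7/55) -> -(55/7)
  reduce: (6/7)
  pull out 2: (2/7) = +1  (since 7 mod 8 = 7)
  reciprocity: (3/7) -> -(7/3)
  reduce: (1/3)
  (1/3) = 1
Product of signs = 1

1


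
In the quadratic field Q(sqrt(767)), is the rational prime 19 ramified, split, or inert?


K = Q(sqrt(767)). Since d mod 4 = 3, disc(K) = 3068.
Check p | disc: 3068 mod 19 = 9.
p does not divide disc. Compute Legendre symbol (d/p):
7^((19-1)/2) mod 19 = 1
(d/p) = 1, so p splits: (p) = P*P' with e=1, f=1, g=2.
Therefore p is split.

split


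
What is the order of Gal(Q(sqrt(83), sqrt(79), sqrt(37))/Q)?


The 3 square roots of distinct primes are multiplicatively independent over Q,
so [K:Q] = 2^3 and Gal(K/Q) is isomorphic to (Z/2Z)^3.
|Gal| = 2^3 = 8

8


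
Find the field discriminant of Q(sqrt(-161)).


For K = Q(sqrt(d)) with d squarefree: disc(K) = d if d = 1 mod 4, and disc(K) = 4d if d = 2 or 3 mod 4.
Here d = -161, and d mod 4 = 3.
d = 3 mod 4, not 1 (O_K = Z[sqrt(d)]), so disc(K) = 4d = 4 * (-161) = -644

-644


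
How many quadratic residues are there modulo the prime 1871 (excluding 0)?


For prime p, the number of non-zero quadratic residues is (p-1)/2.
= (1871-1)/2
= 935

935


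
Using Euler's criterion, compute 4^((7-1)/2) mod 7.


p = 7 is prime and the exponent is (p-1)/2 = 3, so by Euler's criterion 4^3 = (4/7) = +1 or -1 mod 7.
Compute by square-and-multiply:
  3 = 2 + 1 (binary 11)
  Repeated squaring mod 7: 4^1 = 4, 4^2 = 2
  4^3 = 4^2 * 4^1 = 2 * 4 mod 7
    2 * 4 = 8 = 1 mod 7
  4^3 = 1 mod 7
Result 1: 4 is a quadratic residue mod 7.
4^3 mod 7 = 1

1


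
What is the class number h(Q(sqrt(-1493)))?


K = Q(sqrt(-1493)). d mod 4 = 3, so D = disc(K) = 4d = -5972
h(K) equals the number of primitive reduced positive-definite forms (a, b, c) = a*x^2 + b*x*y + c*y^2 with b^2 - 4ac = D,
where reduced means |b| <= a <= c, with b >= 0 whenever |b| = a or a = c, and primitive means gcd(a, b, c) = 1.
Reduced forces 3a^2 <= |D| = 5972, so 1 <= a <= 44; b must have the parity of D, and c = (b^2 - D)/(4a) must be an integer >= a.
Enumerate a = 1..44, b in [-a, a]:
  a=1: (1, 0, 1493)  [1]
  a=2: (2, 2, 747)  [1]
  a=3: (3, -2, 498), (3, 2, 498)  [2]
  a=4..5: none
  a=6: (6, -2, 249), (6, 2, 249)  [2]
  a=7..8: none
  a=9: (9, -2, 166), (9, 2, 166)  [2]
  a=10: none
  a=11: (11, -10, 138), (11, 10, 138)  [2]
  a=12..17: none
  a=18: (18, -2, 83), (18, 2, 83)  [2]
  a=19..21: none
  a=22: (22, -10, 69), (22, 10, 69)  [2]
  a=23: (23, -10, 66), (23, 10, 66)  [2]
  a=24..26: none
  a=27: (27, -20, 59), (27, 20, 59)  [2]
  a=28..32: none
  a=33: (33, -32, 53), (33, -10, 46), (33, 10, 46), (33, 32, 53)  [4]
  a=34..44: none
Total reduced forms: 1 + 1 + 2 + 2 + 2 + 2 + 2 + 2 + 2 + 2 + 4 = 22
h = 22

22


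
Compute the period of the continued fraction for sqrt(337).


Run the CF algorithm for sqrt(337).
a_0 = floor(sqrt(337)) = 18; set m_0=0, q_0=1.
Recurrence: m' = q*a - m,  q' = (d - m'^2)/q,  a' = floor((a_0 + m')/q').
  step 1: m=18, q=13, a=2
  step 2: m=8, q=21, a=1
  step 3: m=13, q=8, a=3
  step 4: m=11, q=27, a=1
  step 5: m=16, q=3, a=11
  step 6: m=17, q=16, a=2
  step 7: m=15, q=7, a=4
  step 8: m=13, q=24, a=1
  step 9: m=11, q=9, a=3
  step 10: m=16, q=9, a=3
  step 11: m=11, q=24, a=1
  step 12: m=13, q=7, a=4
  step 13: m=15, q=16, a=2
  step 14: m=17, q=3, a=11
  step 15: m=16, q=27, a=1
  step 16: m=11, q=8, a=3
  step 17: m=13, q=21, a=1
  step 18: m=8, q=13, a=2
  step 19: m=18, q=1, a=36
a_19 = 2*a_0 = 36, so the period closes here.
sqrt(337) = [18; 2, 1, 3, 1, 11, 2, 4, 1, 3, 3, 1, 4, 2, 11, 1, 3, 1, 2, 36]
Period length = 19

19


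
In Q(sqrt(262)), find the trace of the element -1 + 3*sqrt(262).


Tr(a + b*sqrt(d)) = (a + b*sqrt(d)) + (a - b*sqrt(d)) = 2a
= 2 * (-1)
= -2

-2


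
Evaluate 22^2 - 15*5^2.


x^2 - d*y^2
= 22^2 - 15*5^2
= 484 - 375
= 109

109


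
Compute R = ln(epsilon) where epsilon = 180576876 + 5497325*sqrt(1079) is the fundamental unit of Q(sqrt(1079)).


epsilon = 180576876 + 5497325*sqrt(1079)
= 3.6115e+08
R = ln(3.6115e+08)
= 19.7048

19.7048


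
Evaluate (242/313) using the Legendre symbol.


p = 313 is prime, so compute (242/313) with the reciprocity algorithm (Jacobi-symbol steps: pull out 2s via (2/n), flip via reciprocity, reduce):
  pull out 2: (2/313) = +1  (since 313 mod 8 = 1)
  reciprocity: (121/313) -> +(313/121)
  reduce: (71/121)
  reciprocity: (71/121) -> +(121/71)
  reduce: (50/71)
  pull out 2: (2/71) = +1  (since 71 mod 8 = 7)
  reciprocity: (25/71) -> +(71/25)
  reduce: (21/25)
  reciprocity: (21/25) -> +(25/21)
  reduce: (4/21)
  pull out 2: (2/21) = -1  (since 21 mod 8 = 5)
  pull out 2: (2/21) = -1  (since 21 mod 8 = 5)
  (1/21) = 1
Product of signs = 1
(242/313) = 1

1


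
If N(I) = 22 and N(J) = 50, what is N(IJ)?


N(IJ) = N(I) * N(J)
= 22 * 50
= 1100

1100


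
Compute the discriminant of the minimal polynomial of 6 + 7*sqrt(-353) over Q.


The element 6 + 7*sqrt(-353) has minimal polynomial:
x^2 - 12*x + 17333
Discriminant = (-12)^2 - 4*(17333)
= 144 - 69332
= -69188

-69188


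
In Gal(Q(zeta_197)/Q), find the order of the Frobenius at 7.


The Frobenius at p in Gal(Q(zeta_n)/Q) = (Z/nZ)* is the class of p, so its order is ord_197(7), the smallest k >= 1 with 7^k = 1 mod 197.
n = 197 = 197, phi(197) = 196; the order divides phi(n).
Divisors of 196: 1, 2, 4, 7, 14, 28, 49, 98, 196
Repeated squaring mod 197: 7^1 = 7, 7^2 = 49, 7^4 = 37, 7^8 = 187, 7^16 = 100, 7^32 = 150, 7^64 = 42, 7^128 = 188
Test divisors in increasing order:
  k=1: 7^1 = 7 mod 197
  k=2: 7^2 = 49 mod 197
  k=4: 7^4 = 37 mod 197
  k=7: 7^7 = 37 * 49 * 7 = 83 mod 197
  k=14: 7^14 = 187 * 37 * 49 = 191 mod 197
  k=28: 7^28 = 100 * 187 * 37 = 36 mod 197
  k=49: 7^49 = 150 * 100 * 7 = 196 mod 197
  k=98: 7^98 = 42 * 150 * 49 = 1 mod 197  <- first divisor giving 1
Order = 98

98


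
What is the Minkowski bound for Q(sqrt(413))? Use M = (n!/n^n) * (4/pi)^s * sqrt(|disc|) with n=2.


d = 413, d mod 4 = 1, so disc(K) = d = 413; |disc(K)| = 413
Real quadratic field, so n = 2, s = r2 = 0, r1 = 2
M = (n!/n^n) * (4/pi)^s * sqrt(|disc(K)|) = (2!/2^2) * (4/pi)^0 * sqrt(413)
= 0.5 * 1.000000 * 20.322401
= 10.1612

10.1612


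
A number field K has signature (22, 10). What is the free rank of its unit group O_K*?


By Dirichlet's unit theorem:
rank = r1 + r2 - 1
= 22 + 10 - 1
= 31

31


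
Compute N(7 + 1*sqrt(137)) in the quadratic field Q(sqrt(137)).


N(a + b*sqrt(d)) = a^2 - d*b^2
= (7)^2 - (137)*(1)^2
= 49 - 137
= -88

-88


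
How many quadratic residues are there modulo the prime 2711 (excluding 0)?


For prime p, the number of non-zero quadratic residues is (p-1)/2.
= (2711-1)/2
= 1355

1355


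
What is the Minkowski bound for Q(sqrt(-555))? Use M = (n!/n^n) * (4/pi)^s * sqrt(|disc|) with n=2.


d = -555, d mod 4 = 1, so disc(K) = d = -555; |disc(K)| = 555
Imaginary quadratic field, so n = 2, s = r2 = 1, r1 = 0
M = (n!/n^n) * (4/pi)^s * sqrt(|disc(K)|) = (2!/2^2) * (4/pi)^1 * sqrt(555)
= 0.5 * 1.273240 * 23.558438
= 14.9978

14.9978


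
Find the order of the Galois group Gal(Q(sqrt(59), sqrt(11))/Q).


The 2 square roots of distinct primes are multiplicatively independent over Q,
so [K:Q] = 2^2 and Gal(K/Q) is isomorphic to (Z/2Z)^2.
|Gal| = 2^2 = 4

4


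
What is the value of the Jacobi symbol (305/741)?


Compute (305/741) via quadratic reciprocity:
  reciprocity: (305/741) -> +(741/305)
  reduce: (131/305)
  reciprocity: (131/305) -> +(305/131)
  reduce: (43/131)
  reciprocity: (43/131) -> -(131/43)
  reduce: (2/43)
  pull out 2: (2/43) = -1  (since 43 mod 8 = 3)
  (1/43) = 1
Product of signs = 1

1


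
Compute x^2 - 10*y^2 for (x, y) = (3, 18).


x^2 - d*y^2
= 3^2 - 10*18^2
= 9 - 3240
= -3231

-3231


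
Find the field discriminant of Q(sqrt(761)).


For K = Q(sqrt(d)) with d squarefree: disc(K) = d if d = 1 mod 4, and disc(K) = 4d if d = 2 or 3 mod 4.
Here d = 761, and d mod 4 = 1.
d = 1 mod 4 (O_K = Z[(1+sqrt(d))/2]), so disc(K) = d = 761

761


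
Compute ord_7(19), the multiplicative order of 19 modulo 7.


We want ord_7(19), the smallest k >= 1 with 19^k = 1 mod 7.
n = 7 = 7, phi(7) = 6; the order divides phi(n).
Divisors of 6: 1, 2, 3, 6
Repeated squaring mod 7: 19^1 = 5, 19^2 = 4, 19^4 = 2
Test divisors in increasing order:
  k=1: 19^1 = 5 mod 7
  k=2: 19^2 = 4 mod 7
  k=3: 19^3 = 4 * 5 = 6 mod 7
  k=6: 19^6 = 2 * 4 = 1 mod 7  <- first divisor giving 1
Order = 6

6


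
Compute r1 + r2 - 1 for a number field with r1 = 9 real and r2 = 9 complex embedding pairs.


By Dirichlet's unit theorem:
rank = r1 + r2 - 1
= 9 + 9 - 1
= 17

17


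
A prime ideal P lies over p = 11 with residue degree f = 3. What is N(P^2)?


N(P^a) = p^(a*f)
= 11^(2*3)
= 11^6
= 1771561

1771561


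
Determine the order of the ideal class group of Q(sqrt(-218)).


K = Q(sqrt(-218)). d mod 4 = 2, so D = disc(K) = 4d = -872
h(K) equals the number of primitive reduced positive-definite forms (a, b, c) = a*x^2 + b*x*y + c*y^2 with b^2 - 4ac = D,
where reduced means |b| <= a <= c, with b >= 0 whenever |b| = a or a = c, and primitive means gcd(a, b, c) = 1.
Reduced forces 3a^2 <= |D| = 872, so 1 <= a <= 17; b must have the parity of D, and c = (b^2 - D)/(4a) must be an integer >= a.
Enumerate a = 1..17, b in [-a, a]:
  a=1: (1, 0, 218)  [1]
  a=2: (2, 0, 109)  [1]
  a=3: (3, -2, 73), (3, 2, 73)  [2]
  a=4..5: none
  a=6: (6, -4, 37), (6, 4, 37)  [2]
  a=7..8: none
  a=9: (9, -8, 26), (9, 8, 26)  [2]
  a=10..12: none
  a=13: (13, -8, 18), (13, 8, 18)  [2]
  a=14..17: none
Total reduced forms: 1 + 1 + 2 + 2 + 2 + 2 = 10
h = 10

10


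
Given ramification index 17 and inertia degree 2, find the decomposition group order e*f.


|D_P| = e * f
= 17 * 2
= 34

34


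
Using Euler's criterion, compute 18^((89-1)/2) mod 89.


p = 89 is prime and the exponent is (p-1)/2 = 44, so by Euler's criterion 18^44 = (18/89) = +1 or -1 mod 89.
Compute by square-and-multiply:
  44 = 32 + 8 + 4 (binary 101100)
  Repeated squaring mod 89: 18^1 = 18, 18^2 = 57, 18^4 = 45, 18^8 = 67, 18^16 = 39, 18^32 = 8
  18^44 = 18^32 * 18^8 * 18^4 = 8 * 67 * 45 mod 89
    8 * 67 = 536 = 2 mod 89
    2 * 45 = 90 = 1 mod 89
  18^44 = 1 mod 89
Result 1: 18 is a quadratic residue mod 89.
18^44 mod 89 = 1

1


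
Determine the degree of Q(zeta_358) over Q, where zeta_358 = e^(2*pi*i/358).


The degree equals Euler's totient phi(358).
358 = 2 * 179
phi(358) = 178

178


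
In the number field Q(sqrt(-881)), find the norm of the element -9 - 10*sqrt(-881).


N(a + b*sqrt(d)) = a^2 - d*b^2
= (-9)^2 - (-881)*(-10)^2
= 81 + 88100
= 88181

88181


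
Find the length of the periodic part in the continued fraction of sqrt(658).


Run the CF algorithm for sqrt(658).
a_0 = floor(sqrt(658)) = 25; set m_0=0, q_0=1.
Recurrence: m' = q*a - m,  q' = (d - m'^2)/q,  a' = floor((a_0 + m')/q').
  step 1: m=25, q=33, a=1
  step 2: m=8, q=18, a=1
  step 3: m=10, q=31, a=1
  step 4: m=21, q=7, a=6
  step 5: m=21, q=31, a=1
  step 6: m=10, q=18, a=1
  step 7: m=8, q=33, a=1
  step 8: m=25, q=1, a=50
a_8 = 2*a_0 = 50, so the period closes here.
sqrt(658) = [25; 1, 1, 1, 6, 1, 1, 1, 50]
Period length = 8

8


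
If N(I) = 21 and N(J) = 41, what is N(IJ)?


N(IJ) = N(I) * N(J)
= 21 * 41
= 861

861


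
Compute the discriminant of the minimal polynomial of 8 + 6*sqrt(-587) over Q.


The element 8 + 6*sqrt(-587) has minimal polynomial:
x^2 - 16*x + 21196
Discriminant = (-16)^2 - 4*(21196)
= 256 - 84784
= -84528

-84528


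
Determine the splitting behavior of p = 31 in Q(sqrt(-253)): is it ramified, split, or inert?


K = Q(sqrt(-253)). Since d mod 4 = 3, disc(K) = -1012.
Check p | disc: -1012 mod 31 = 11.
p does not divide disc. Compute Legendre symbol (d/p):
26^((31-1)/2) mod 31 = -1
(d/p) = -1, so p is inert: (p) stays prime with e=1, f=2, g=1.
Therefore p is inert.

inert


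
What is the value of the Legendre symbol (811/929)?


p = 929 is prime, so compute (811/929) with the reciprocity algorithm (Jacobi-symbol steps: pull out 2s via (2/n), flip via reciprocity, reduce):
  reciprocity: (811/929) -> +(929/811)
  reduce: (118/811)
  pull out 2: (2/811) = -1  (since 811 mod 8 = 3)
  reciprocity: (59/811) -> -(811/59)
  reduce: (44/59)
  pull out 2: (2/59) = -1  (since 59 mod 8 = 3)
  pull out 2: (2/59) = -1  (since 59 mod 8 = 3)
  reciprocity: (11/59) -> -(59/11)
  reduce: (4/11)
  pull out 2: (2/11) = -1  (since 11 mod 8 = 3)
  pull out 2: (2/11) = -1  (since 11 mod 8 = 3)
  (1/11) = 1
Product of signs = -1
(811/929) = -1

-1


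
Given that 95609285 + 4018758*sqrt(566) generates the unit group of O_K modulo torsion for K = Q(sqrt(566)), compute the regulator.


epsilon = 95609285 + 4018758*sqrt(566)
= 1.9122e+08
R = ln(1.9122e+08)
= 19.0689

19.0689


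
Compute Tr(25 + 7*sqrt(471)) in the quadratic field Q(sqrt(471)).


Tr(a + b*sqrt(d)) = (a + b*sqrt(d)) + (a - b*sqrt(d)) = 2a
= 2 * (25)
= 50

50


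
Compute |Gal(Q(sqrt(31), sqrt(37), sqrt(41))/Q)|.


The 3 square roots of distinct primes are multiplicatively independent over Q,
so [K:Q] = 2^3 and Gal(K/Q) is isomorphic to (Z/2Z)^3.
|Gal| = 2^3 = 8

8


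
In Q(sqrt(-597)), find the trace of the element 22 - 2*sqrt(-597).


Tr(a + b*sqrt(d)) = (a + b*sqrt(d)) + (a - b*sqrt(d)) = 2a
= 2 * (22)
= 44

44


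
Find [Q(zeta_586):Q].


The degree equals Euler's totient phi(586).
586 = 2 * 293
phi(586) = 292

292


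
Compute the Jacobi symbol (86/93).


Compute (86/93) via quadratic reciprocity:
  pull out 2: (2/93) = -1  (since 93 mod 8 = 5)
  reciprocity: (43/93) -> +(93/43)
  reduce: (7/43)
  reciprocity: (7/43) -> -(43/7)
  reduce: (1/7)
  (1/7) = 1
Product of signs = 1

1


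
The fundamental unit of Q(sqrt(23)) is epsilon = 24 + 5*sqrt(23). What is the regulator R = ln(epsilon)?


epsilon = 24 + 5*sqrt(23)
= 47.9792
R = ln(47.9792)
= 3.8708

3.8708


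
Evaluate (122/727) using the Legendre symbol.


p = 727 is prime, so compute (122/727) with the reciprocity algorithm (Jacobi-symbol steps: pull out 2s via (2/n), flip via reciprocity, reduce):
  pull out 2: (2/727) = +1  (since 727 mod 8 = 7)
  reciprocity: (61/727) -> +(727/61)
  reduce: (56/61)
  pull out 2: (2/61) = -1  (since 61 mod 8 = 5)
  pull out 2: (2/61) = -1  (since 61 mod 8 = 5)
  pull out 2: (2/61) = -1  (since 61 mod 8 = 5)
  reciprocity: (7/61) -> +(61/7)
  reduce: (5/7)
  reciprocity: (5/7) -> +(7/5)
  reduce: (2/5)
  pull out 2: (2/5) = -1  (since 5 mod 8 = 5)
  (1/5) = 1
Product of signs = 1
(122/727) = 1

1


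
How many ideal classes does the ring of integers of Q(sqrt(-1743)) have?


K = Q(sqrt(-1743)). d mod 4 = 1, so D = disc(K) = d = -1743
h(K) equals the number of primitive reduced positive-definite forms (a, b, c) = a*x^2 + b*x*y + c*y^2 with b^2 - 4ac = D,
where reduced means |b| <= a <= c, with b >= 0 whenever |b| = a or a = c, and primitive means gcd(a, b, c) = 1.
Reduced forces 3a^2 <= |D| = 1743, so 1 <= a <= 24; b must have the parity of D, and c = (b^2 - D)/(4a) must be an integer >= a.
Enumerate a = 1..24, b in [-a, a]:
  a=1: (1, 1, 436)  [1]
  a=2: (2, -1, 218), (2, 1, 218)  [2]
  a=3: (3, 3, 146)  [1]
  a=4: (4, -1, 109), (4, 1, 109)  [2]
  a=5: none
  a=6: (6, -3, 73), (6, 3, 73)  [2]
  a=7: (7, 7, 64)  [1]
  a=8: (8, -7, 56), (8, 7, 56)  [2]
  a=9..11: none
  a=12: (12, -9, 38), (12, 9, 38)  [2]
  a=13: (13, -5, 34), (13, 5, 34)  [2]
  a=14: (14, -7, 32), (14, 7, 32)  [2]
  a=15: none
  a=16: (16, -7, 28), (16, 7, 28)  [2]
  a=17: (17, -5, 26), (17, 5, 26)  [2]
  a=18: none
  a=19: (19, -9, 24), (19, 9, 24)  [2]
  a=20: none
  a=21: (21, 21, 26)  [1]
  a=22..24: none
Total reduced forms: 1 + 2 + 1 + 2 + 2 + 1 + 2 + 2 + 2 + 2 + 2 + 2 + 2 + 1 = 24
h = 24

24


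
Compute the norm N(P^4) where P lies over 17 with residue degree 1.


N(P^a) = p^(a*f)
= 17^(4*1)
= 17^4
= 83521

83521


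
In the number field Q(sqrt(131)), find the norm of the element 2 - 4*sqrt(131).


N(a + b*sqrt(d)) = a^2 - d*b^2
= (2)^2 - (131)*(-4)^2
= 4 - 2096
= -2092

-2092


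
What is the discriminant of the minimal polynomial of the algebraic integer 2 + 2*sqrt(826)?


The element 2 + 2*sqrt(826) has minimal polynomial:
x^2 - 4*x - 3300
Discriminant = (-4)^2 - 4*(-3300)
= 16 + 13200
= 13216

13216


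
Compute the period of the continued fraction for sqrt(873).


Run the CF algorithm for sqrt(873).
a_0 = floor(sqrt(873)) = 29; set m_0=0, q_0=1.
Recurrence: m' = q*a - m,  q' = (d - m'^2)/q,  a' = floor((a_0 + m')/q').
  step 1: m=29, q=32, a=1
  step 2: m=3, q=27, a=1
  step 3: m=24, q=11, a=4
  step 4: m=20, q=43, a=1
  step 5: m=23, q=8, a=6
  step 6: m=25, q=31, a=1
  step 7: m=6, q=27, a=1
  step 8: m=21, q=16, a=3
  step 9: m=27, q=9, a=6
  step 10: m=27, q=16, a=3
  step 11: m=21, q=27, a=1
  step 12: m=6, q=31, a=1
  step 13: m=25, q=8, a=6
  step 14: m=23, q=43, a=1
  step 15: m=20, q=11, a=4
  step 16: m=24, q=27, a=1
  step 17: m=3, q=32, a=1
  step 18: m=29, q=1, a=58
a_18 = 2*a_0 = 58, so the period closes here.
sqrt(873) = [29; 1, 1, 4, 1, 6, 1, 1, 3, 6, 3, 1, 1, 6, 1, 4, 1, 1, 58]
Period length = 18

18


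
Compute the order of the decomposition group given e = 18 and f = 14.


|D_P| = e * f
= 18 * 14
= 252

252


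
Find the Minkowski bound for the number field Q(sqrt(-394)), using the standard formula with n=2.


d = -394, d mod 4 = 2, so disc(K) = 4d = -1576; |disc(K)| = 1576
Imaginary quadratic field, so n = 2, s = r2 = 1, r1 = 0
M = (n!/n^n) * (4/pi)^s * sqrt(|disc(K)|) = (2!/2^2) * (4/pi)^1 * sqrt(1576)
= 0.5 * 1.273240 * 39.698866
= 25.2731

25.2731


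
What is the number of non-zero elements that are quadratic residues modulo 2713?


For prime p, the number of non-zero quadratic residues is (p-1)/2.
= (2713-1)/2
= 1356

1356


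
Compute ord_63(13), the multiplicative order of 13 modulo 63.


We want ord_63(13), the smallest k >= 1 with 13^k = 1 mod 63.
n = 63 = 3^2 * 7, phi(63) = 36; the order divides phi(n).
Divisors of 36: 1, 2, 3, 4, 6, 9, 12, 18, 36
Repeated squaring mod 63: 13^1 = 13, 13^2 = 43, 13^4 = 22, 13^8 = 43, 13^16 = 22, 13^32 = 43
Test divisors in increasing order:
  k=1: 13^1 = 13 mod 63
  k=2: 13^2 = 43 mod 63
  k=3: 13^3 = 43 * 13 = 55 mod 63
  k=4: 13^4 = 22 mod 63
  k=6: 13^6 = 22 * 43 = 1 mod 63  <- first divisor giving 1
Order = 6

6


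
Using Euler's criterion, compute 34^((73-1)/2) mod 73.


p = 73 is prime and the exponent is (p-1)/2 = 36, so by Euler's criterion 34^36 = (34/73) = +1 or -1 mod 73.
Compute by square-and-multiply:
  36 = 32 + 4 (binary 100100)
  Repeated squaring mod 73: 34^1 = 34, 34^2 = 61, 34^4 = 71, 34^8 = 4, 34^16 = 16, 34^32 = 37
  34^36 = 34^32 * 34^4 = 37 * 71 mod 73
    37 * 71 = 2627 = 72 mod 73
  34^36 = 72 mod 73
Result 72 = p - 1 = -1 mod 73: 34 is a quadratic non-residue mod 73. As a residue in [0, p-1] the value is 72.
34^36 mod 73 = 72

72


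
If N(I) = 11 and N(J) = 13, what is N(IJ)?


N(IJ) = N(I) * N(J)
= 11 * 13
= 143

143


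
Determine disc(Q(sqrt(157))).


For K = Q(sqrt(d)) with d squarefree: disc(K) = d if d = 1 mod 4, and disc(K) = 4d if d = 2 or 3 mod 4.
Here d = 157, and d mod 4 = 1.
d = 1 mod 4 (O_K = Z[(1+sqrt(d))/2]), so disc(K) = d = 157

157


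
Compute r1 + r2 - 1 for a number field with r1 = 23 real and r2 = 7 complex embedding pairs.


By Dirichlet's unit theorem:
rank = r1 + r2 - 1
= 23 + 7 - 1
= 29

29


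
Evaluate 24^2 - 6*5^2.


x^2 - d*y^2
= 24^2 - 6*5^2
= 576 - 150
= 426

426


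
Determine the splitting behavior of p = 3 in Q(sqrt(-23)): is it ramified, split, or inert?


K = Q(sqrt(-23)). Since d mod 4 = 1, disc(K) = -23.
Check p | disc: -23 mod 3 = 1.
p does not divide disc. Compute Legendre symbol (d/p):
1^((3-1)/2) mod 3 = 1
(d/p) = 1, so p splits: (p) = P*P' with e=1, f=1, g=2.
Therefore p is split.

split


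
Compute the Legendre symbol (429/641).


p = 641 is prime, so compute (429/641) with the reciprocity algorithm (Jacobi-symbol steps: pull out 2s via (2/n), flip via reciprocity, reduce):
  reciprocity: (429/641) -> +(641/429)
  reduce: (212/429)
  pull out 2: (2/429) = -1  (since 429 mod 8 = 5)
  pull out 2: (2/429) = -1  (since 429 mod 8 = 5)
  reciprocity: (53/429) -> +(429/53)
  reduce: (5/53)
  reciprocity: (5/53) -> +(53/5)
  reduce: (3/5)
  reciprocity: (3/5) -> +(5/3)
  reduce: (2/3)
  pull out 2: (2/3) = -1  (since 3 mod 8 = 3)
  (1/3) = 1
Product of signs = -1
(429/641) = -1

-1


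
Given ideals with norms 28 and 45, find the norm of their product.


N(IJ) = N(I) * N(J)
= 28 * 45
= 1260

1260


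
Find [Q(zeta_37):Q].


The degree equals Euler's totient phi(37).
37 = 37
phi(37) = 36

36


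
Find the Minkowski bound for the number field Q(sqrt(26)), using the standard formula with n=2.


d = 26, d mod 4 = 2, so disc(K) = 4d = 104; |disc(K)| = 104
Real quadratic field, so n = 2, s = r2 = 0, r1 = 2
M = (n!/n^n) * (4/pi)^s * sqrt(|disc(K)|) = (2!/2^2) * (4/pi)^0 * sqrt(104)
= 0.5 * 1.000000 * 10.198039
= 5.0990

5.0990


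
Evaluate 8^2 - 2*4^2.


x^2 - d*y^2
= 8^2 - 2*4^2
= 64 - 32
= 32

32


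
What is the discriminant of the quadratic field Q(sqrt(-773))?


For K = Q(sqrt(d)) with d squarefree: disc(K) = d if d = 1 mod 4, and disc(K) = 4d if d = 2 or 3 mod 4.
Here d = -773, and d mod 4 = 3.
d = 3 mod 4, not 1 (O_K = Z[sqrt(d)]), so disc(K) = 4d = 4 * (-773) = -3092

-3092


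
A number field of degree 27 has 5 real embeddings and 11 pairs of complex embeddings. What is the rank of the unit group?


By Dirichlet's unit theorem:
rank = r1 + r2 - 1
= 5 + 11 - 1
= 15

15


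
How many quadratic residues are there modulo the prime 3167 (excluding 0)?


For prime p, the number of non-zero quadratic residues is (p-1)/2.
= (3167-1)/2
= 1583

1583


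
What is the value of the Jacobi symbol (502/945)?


Compute (502/945) via quadratic reciprocity:
  pull out 2: (2/945) = +1  (since 945 mod 8 = 1)
  reciprocity: (251/945) -> +(945/251)
  reduce: (192/251)
  pull out 2: (2/251) = -1  (since 251 mod 8 = 3)
  pull out 2: (2/251) = -1  (since 251 mod 8 = 3)
  pull out 2: (2/251) = -1  (since 251 mod 8 = 3)
  pull out 2: (2/251) = -1  (since 251 mod 8 = 3)
  pull out 2: (2/251) = -1  (since 251 mod 8 = 3)
  pull out 2: (2/251) = -1  (since 251 mod 8 = 3)
  reciprocity: (3/251) -> -(251/3)
  reduce: (2/3)
  pull out 2: (2/3) = -1  (since 3 mod 8 = 3)
  (1/3) = 1
Product of signs = 1

1


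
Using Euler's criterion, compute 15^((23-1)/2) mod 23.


p = 23 is prime and the exponent is (p-1)/2 = 11, so by Euler's criterion 15^11 = (15/23) = +1 or -1 mod 23.
Compute by square-and-multiply:
  11 = 8 + 2 + 1 (binary 1011)
  Repeated squaring mod 23: 15^1 = 15, 15^2 = 18, 15^4 = 2, 15^8 = 4
  15^11 = 15^8 * 15^2 * 15^1 = 4 * 18 * 15 mod 23
    4 * 18 = 72 = 3 mod 23
    3 * 15 = 45 = 22 mod 23
  15^11 = 22 mod 23
Result 22 = p - 1 = -1 mod 23: 15 is a quadratic non-residue mod 23. As a residue in [0, p-1] the value is 22.
15^11 mod 23 = 22

22


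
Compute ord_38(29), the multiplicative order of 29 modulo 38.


We want ord_38(29), the smallest k >= 1 with 29^k = 1 mod 38.
n = 38 = 2 * 19, phi(38) = 18; the order divides phi(n).
Divisors of 18: 1, 2, 3, 6, 9, 18
Repeated squaring mod 38: 29^1 = 29, 29^2 = 5, 29^4 = 25, 29^8 = 17, 29^16 = 23
Test divisors in increasing order:
  k=1: 29^1 = 29 mod 38
  k=2: 29^2 = 5 mod 38
  k=3: 29^3 = 5 * 29 = 31 mod 38
  k=6: 29^6 = 25 * 5 = 11 mod 38
  k=9: 29^9 = 17 * 29 = 37 mod 38
  k=18: 29^18 = 23 * 5 = 1 mod 38  <- first divisor giving 1
Order = 18

18


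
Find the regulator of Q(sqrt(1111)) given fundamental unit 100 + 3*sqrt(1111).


epsilon = 100 + 3*sqrt(1111)
= 199.9950
R = ln(199.9950)
= 5.2983

5.2983


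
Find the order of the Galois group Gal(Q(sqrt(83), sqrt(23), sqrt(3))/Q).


The 3 square roots of distinct primes are multiplicatively independent over Q,
so [K:Q] = 2^3 and Gal(K/Q) is isomorphic to (Z/2Z)^3.
|Gal| = 2^3 = 8

8


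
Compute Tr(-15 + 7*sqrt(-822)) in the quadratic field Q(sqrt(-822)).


Tr(a + b*sqrt(d)) = (a + b*sqrt(d)) + (a - b*sqrt(d)) = 2a
= 2 * (-15)
= -30

-30


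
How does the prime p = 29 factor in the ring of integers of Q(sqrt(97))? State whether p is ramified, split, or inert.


K = Q(sqrt(97)). Since d mod 4 = 1, disc(K) = 97.
Check p | disc: 97 mod 29 = 10.
p does not divide disc. Compute Legendre symbol (d/p):
10^((29-1)/2) mod 29 = -1
(d/p) = -1, so p is inert: (p) stays prime with e=1, f=2, g=1.
Therefore p is inert.

inert


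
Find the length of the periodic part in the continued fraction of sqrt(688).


Run the CF algorithm for sqrt(688).
a_0 = floor(sqrt(688)) = 26; set m_0=0, q_0=1.
Recurrence: m' = q*a - m,  q' = (d - m'^2)/q,  a' = floor((a_0 + m')/q').
  step 1: m=26, q=12, a=4
  step 2: m=22, q=17, a=2
  step 3: m=12, q=32, a=1
  step 4: m=20, q=9, a=5
  step 5: m=25, q=7, a=7
  step 6: m=24, q=16, a=3
  step 7: m=24, q=7, a=7
  step 8: m=25, q=9, a=5
  step 9: m=20, q=32, a=1
  step 10: m=12, q=17, a=2
  step 11: m=22, q=12, a=4
  step 12: m=26, q=1, a=52
a_12 = 2*a_0 = 52, so the period closes here.
sqrt(688) = [26; 4, 2, 1, 5, 7, 3, 7, 5, 1, 2, 4, 52]
Period length = 12

12


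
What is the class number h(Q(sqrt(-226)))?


K = Q(sqrt(-226)). d mod 4 = 2, so D = disc(K) = 4d = -904
h(K) equals the number of primitive reduced positive-definite forms (a, b, c) = a*x^2 + b*x*y + c*y^2 with b^2 - 4ac = D,
where reduced means |b| <= a <= c, with b >= 0 whenever |b| = a or a = c, and primitive means gcd(a, b, c) = 1.
Reduced forces 3a^2 <= |D| = 904, so 1 <= a <= 17; b must have the parity of D, and c = (b^2 - D)/(4a) must be an integer >= a.
Enumerate a = 1..17, b in [-a, a]:
  a=1: (1, 0, 226)  [1]
  a=2: (2, 0, 113)  [1]
  a=3..4: none
  a=5: (5, -4, 46), (5, 4, 46)  [2]
  a=6..9: none
  a=10: (10, -4, 23), (10, 4, 23)  [2]
  a=11: (11, -8, 22), (11, 8, 22)  [2]
  a=12..17: none
Total reduced forms: 1 + 1 + 2 + 2 + 2 = 8
h = 8

8


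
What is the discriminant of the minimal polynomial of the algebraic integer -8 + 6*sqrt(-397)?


The element -8 + 6*sqrt(-397) has minimal polynomial:
x^2 + 16*x + 14356
Discriminant = (16)^2 - 4*(14356)
= 256 - 57424
= -57168

-57168


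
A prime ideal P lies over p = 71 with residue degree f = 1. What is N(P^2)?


N(P^a) = p^(a*f)
= 71^(2*1)
= 71^2
= 5041

5041


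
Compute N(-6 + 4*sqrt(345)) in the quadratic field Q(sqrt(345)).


N(a + b*sqrt(d)) = a^2 - d*b^2
= (-6)^2 - (345)*(4)^2
= 36 - 5520
= -5484

-5484


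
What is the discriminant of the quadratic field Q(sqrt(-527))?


For K = Q(sqrt(d)) with d squarefree: disc(K) = d if d = 1 mod 4, and disc(K) = 4d if d = 2 or 3 mod 4.
Here d = -527, and d mod 4 = 1.
d = 1 mod 4 (O_K = Z[(1+sqrt(d))/2]), so disc(K) = d = -527

-527


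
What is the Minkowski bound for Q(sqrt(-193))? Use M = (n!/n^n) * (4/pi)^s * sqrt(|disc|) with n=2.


d = -193, d mod 4 = 3, so disc(K) = 4d = -772; |disc(K)| = 772
Imaginary quadratic field, so n = 2, s = r2 = 1, r1 = 0
M = (n!/n^n) * (4/pi)^s * sqrt(|disc(K)|) = (2!/2^2) * (4/pi)^1 * sqrt(772)
= 0.5 * 1.273240 * 27.784888
= 17.6884

17.6884


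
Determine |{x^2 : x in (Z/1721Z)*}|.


For prime p, the number of non-zero quadratic residues is (p-1)/2.
= (1721-1)/2
= 860

860


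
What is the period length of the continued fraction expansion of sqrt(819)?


Run the CF algorithm for sqrt(819).
a_0 = floor(sqrt(819)) = 28; set m_0=0, q_0=1.
Recurrence: m' = q*a - m,  q' = (d - m'^2)/q,  a' = floor((a_0 + m')/q').
  step 1: m=28, q=35, a=1
  step 2: m=7, q=22, a=1
  step 3: m=15, q=27, a=1
  step 4: m=12, q=25, a=1
  step 5: m=13, q=26, a=1
  step 6: m=13, q=25, a=1
  step 7: m=12, q=27, a=1
  step 8: m=15, q=22, a=1
  step 9: m=7, q=35, a=1
  step 10: m=28, q=1, a=56
a_10 = 2*a_0 = 56, so the period closes here.
sqrt(819) = [28; 1, 1, 1, 1, 1, 1, 1, 1, 1, 56]
Period length = 10

10


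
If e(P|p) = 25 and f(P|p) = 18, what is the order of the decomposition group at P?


|D_P| = e * f
= 25 * 18
= 450

450


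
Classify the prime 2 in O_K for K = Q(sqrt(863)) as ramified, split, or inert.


K = Q(sqrt(863)). Since d mod 4 = 3, disc(K) = 3452.
Check p | disc: 3452 mod 2 = 0.
p divides disc, so p ramifies: (p) = P^2 with e=2, f=1, g=1.
Therefore p is ramified.

ramified


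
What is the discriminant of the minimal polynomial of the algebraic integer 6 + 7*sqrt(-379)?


The element 6 + 7*sqrt(-379) has minimal polynomial:
x^2 - 12*x + 18607
Discriminant = (-12)^2 - 4*(18607)
= 144 - 74428
= -74284

-74284


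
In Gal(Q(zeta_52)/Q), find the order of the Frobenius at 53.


The Frobenius at p in Gal(Q(zeta_n)/Q) = (Z/nZ)* is the class of p, so its order is ord_52(53), the smallest k >= 1 with 53^k = 1 mod 52.
n = 52 = 2^2 * 13, phi(52) = 24; the order divides phi(n).
Divisors of 24: 1, 2, 3, 4, 6, 8, 12, 24
Repeated squaring mod 52: 53^1 = 1, 53^2 = 1, 53^4 = 1, 53^8 = 1, 53^16 = 1
Test divisors in increasing order:
  k=1: 53^1 = 1 mod 52  <- first divisor giving 1
Order = 1

1


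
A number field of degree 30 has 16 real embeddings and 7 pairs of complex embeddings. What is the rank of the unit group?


By Dirichlet's unit theorem:
rank = r1 + r2 - 1
= 16 + 7 - 1
= 22

22


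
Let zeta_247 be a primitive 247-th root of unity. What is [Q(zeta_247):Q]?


The degree equals Euler's totient phi(247).
247 = 13 * 19
phi(247) = 216

216


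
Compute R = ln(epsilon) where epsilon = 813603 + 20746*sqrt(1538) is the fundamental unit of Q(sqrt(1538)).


epsilon = 813603 + 20746*sqrt(1538)
= 1.6272e+06
R = ln(1.6272e+06)
= 14.3024

14.3024


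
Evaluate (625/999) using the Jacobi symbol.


Compute (625/999) via quadratic reciprocity:
  reciprocity: (625/999) -> +(999/625)
  reduce: (374/625)
  pull out 2: (2/625) = +1  (since 625 mod 8 = 1)
  reciprocity: (187/625) -> +(625/187)
  reduce: (64/187)
  pull out 2: (2/187) = -1  (since 187 mod 8 = 3)
  pull out 2: (2/187) = -1  (since 187 mod 8 = 3)
  pull out 2: (2/187) = -1  (since 187 mod 8 = 3)
  pull out 2: (2/187) = -1  (since 187 mod 8 = 3)
  pull out 2: (2/187) = -1  (since 187 mod 8 = 3)
  pull out 2: (2/187) = -1  (since 187 mod 8 = 3)
  (1/187) = 1
Product of signs = 1

1


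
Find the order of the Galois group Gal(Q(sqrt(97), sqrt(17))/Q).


The 2 square roots of distinct primes are multiplicatively independent over Q,
so [K:Q] = 2^2 and Gal(K/Q) is isomorphic to (Z/2Z)^2.
|Gal| = 2^2 = 4

4


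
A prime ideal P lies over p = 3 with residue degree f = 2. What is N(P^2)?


N(P^a) = p^(a*f)
= 3^(2*2)
= 3^4
= 81

81


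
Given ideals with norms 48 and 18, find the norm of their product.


N(IJ) = N(I) * N(J)
= 48 * 18
= 864

864


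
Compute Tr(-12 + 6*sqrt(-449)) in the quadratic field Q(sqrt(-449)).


Tr(a + b*sqrt(d)) = (a + b*sqrt(d)) + (a - b*sqrt(d)) = 2a
= 2 * (-12)
= -24

-24


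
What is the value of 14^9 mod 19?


p = 19 is prime and the exponent is (p-1)/2 = 9, so by Euler's criterion 14^9 = (14/19) = +1 or -1 mod 19.
Compute by square-and-multiply:
  9 = 8 + 1 (binary 1001)
  Repeated squaring mod 19: 14^1 = 14, 14^2 = 6, 14^4 = 17, 14^8 = 4
  14^9 = 14^8 * 14^1 = 4 * 14 mod 19
    4 * 14 = 56 = 18 mod 19
  14^9 = 18 mod 19
Result 18 = p - 1 = -1 mod 19: 14 is a quadratic non-residue mod 19. As a residue in [0, p-1] the value is 18.
14^9 mod 19 = 18

18


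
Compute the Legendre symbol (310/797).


p = 797 is prime, so compute (310/797) with the reciprocity algorithm (Jacobi-symbol steps: pull out 2s via (2/n), flip via reciprocity, reduce):
  pull out 2: (2/797) = -1  (since 797 mod 8 = 5)
  reciprocity: (155/797) -> +(797/155)
  reduce: (22/155)
  pull out 2: (2/155) = -1  (since 155 mod 8 = 3)
  reciprocity: (11/155) -> -(155/11)
  reduce: (1/11)
  (1/11) = 1
Product of signs = -1
(310/797) = -1

-1


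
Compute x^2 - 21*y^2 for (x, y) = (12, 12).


x^2 - d*y^2
= 12^2 - 21*12^2
= 144 - 3024
= -2880

-2880


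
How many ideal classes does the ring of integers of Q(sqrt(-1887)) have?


K = Q(sqrt(-1887)). d mod 4 = 1, so D = disc(K) = d = -1887
h(K) equals the number of primitive reduced positive-definite forms (a, b, c) = a*x^2 + b*x*y + c*y^2 with b^2 - 4ac = D,
where reduced means |b| <= a <= c, with b >= 0 whenever |b| = a or a = c, and primitive means gcd(a, b, c) = 1.
Reduced forces 3a^2 <= |D| = 1887, so 1 <= a <= 25; b must have the parity of D, and c = (b^2 - D)/(4a) must be an integer >= a.
Enumerate a = 1..25, b in [-a, a]:
  a=1: (1, 1, 472)  [1]
  a=2: (2, -1, 236), (2, 1, 236)  [2]
  a=3: (3, 3, 158)  [1]
  a=4: (4, -1, 118), (4, 1, 118)  [2]
  a=5: none
  a=6: (6, -3, 79), (6, 3, 79)  [2]
  a=7: none
  a=8: (8, -1, 59), (8, 1, 59)  [2]
  a=9..10: none
  a=11: (11, -7, 44), (11, 7, 44)  [2]
  a=12: (12, -9, 41), (12, 9, 41)  [2]
  a=13..15: none
  a=16: (16, -15, 33), (16, 15, 33)  [2]
  a=17: (17, 17, 32)  [1]
  a=18..21: none
  a=22: (22, -15, 24), (22, 7, 22), (22, 15, 24)  [3]
  a=23..25: none
Total reduced forms: 1 + 2 + 1 + 2 + 2 + 2 + 2 + 2 + 2 + 1 + 3 = 20
h = 20

20


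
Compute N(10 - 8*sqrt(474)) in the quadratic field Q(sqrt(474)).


N(a + b*sqrt(d)) = a^2 - d*b^2
= (10)^2 - (474)*(-8)^2
= 100 - 30336
= -30236

-30236


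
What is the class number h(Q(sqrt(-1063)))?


K = Q(sqrt(-1063)). d mod 4 = 1, so D = disc(K) = d = -1063
h(K) equals the number of primitive reduced positive-definite forms (a, b, c) = a*x^2 + b*x*y + c*y^2 with b^2 - 4ac = D,
where reduced means |b| <= a <= c, with b >= 0 whenever |b| = a or a = c, and primitive means gcd(a, b, c) = 1.
Reduced forces 3a^2 <= |D| = 1063, so 1 <= a <= 18; b must have the parity of D, and c = (b^2 - D)/(4a) must be an integer >= a.
Enumerate a = 1..18, b in [-a, a]:
  a=1: (1, 1, 266)  [1]
  a=2: (2, -1, 133), (2, 1, 133)  [2]
  a=3: none
  a=4: (4, -3, 67), (4, 3, 67)  [2]
  a=5..6: none
  a=7: (7, -1, 38), (7, 1, 38)  [2]
  a=8: (8, -5, 34), (8, 5, 34)  [2]
  a=9..10: none
  a=11: (11, -9, 26), (11, 9, 26)  [2]
  a=12: none
  a=13: (13, -9, 22), (13, 9, 22)  [2]
  a=14: (14, -13, 22), (14, -1, 19), (14, 1, 19), (14, 13, 22)  [4]
  a=15: none
  a=16: (16, -5, 17), (16, 5, 17)  [2]
  a=17..18: none
Total reduced forms: 1 + 2 + 2 + 2 + 2 + 2 + 2 + 4 + 2 = 19
h = 19

19


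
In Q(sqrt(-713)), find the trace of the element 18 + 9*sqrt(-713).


Tr(a + b*sqrt(d)) = (a + b*sqrt(d)) + (a - b*sqrt(d)) = 2a
= 2 * (18)
= 36

36


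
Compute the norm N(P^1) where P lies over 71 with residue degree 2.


N(P^a) = p^(a*f)
= 71^(1*2)
= 71^2
= 5041

5041


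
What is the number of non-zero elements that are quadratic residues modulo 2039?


For prime p, the number of non-zero quadratic residues is (p-1)/2.
= (2039-1)/2
= 1019

1019


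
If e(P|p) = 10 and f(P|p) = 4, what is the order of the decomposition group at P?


|D_P| = e * f
= 10 * 4
= 40

40


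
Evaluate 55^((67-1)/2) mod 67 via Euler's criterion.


p = 67 is prime and the exponent is (p-1)/2 = 33, so by Euler's criterion 55^33 = (55/67) = +1 or -1 mod 67.
Compute by square-and-multiply:
  33 = 32 + 1 (binary 100001)
  Repeated squaring mod 67: 55^1 = 55, 55^2 = 10, 55^4 = 33, 55^8 = 17, 55^16 = 21, 55^32 = 39
  55^33 = 55^32 * 55^1 = 39 * 55 mod 67
    39 * 55 = 2145 = 1 mod 67
  55^33 = 1 mod 67
Result 1: 55 is a quadratic residue mod 67.
55^33 mod 67 = 1

1


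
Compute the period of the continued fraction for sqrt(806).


Run the CF algorithm for sqrt(806).
a_0 = floor(sqrt(806)) = 28; set m_0=0, q_0=1.
Recurrence: m' = q*a - m,  q' = (d - m'^2)/q,  a' = floor((a_0 + m')/q').
  step 1: m=28, q=22, a=2
  step 2: m=16, q=25, a=1
  step 3: m=9, q=29, a=1
  step 4: m=20, q=14, a=3
  step 5: m=22, q=23, a=2
  step 6: m=24, q=10, a=5
  step 7: m=26, q=13, a=4
  step 8: m=26, q=10, a=5
  step 9: m=24, q=23, a=2
  step 10: m=22, q=14, a=3
  step 11: m=20, q=29, a=1
  step 12: m=9, q=25, a=1
  step 13: m=16, q=22, a=2
  step 14: m=28, q=1, a=56
a_14 = 2*a_0 = 56, so the period closes here.
sqrt(806) = [28; 2, 1, 1, 3, 2, 5, 4, 5, 2, 3, 1, 1, 2, 56]
Period length = 14

14


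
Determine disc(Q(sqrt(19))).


For K = Q(sqrt(d)) with d squarefree: disc(K) = d if d = 1 mod 4, and disc(K) = 4d if d = 2 or 3 mod 4.
Here d = 19, and d mod 4 = 3.
d = 3 mod 4, not 1 (O_K = Z[sqrt(d)]), so disc(K) = 4d = 4 * (19) = 76

76


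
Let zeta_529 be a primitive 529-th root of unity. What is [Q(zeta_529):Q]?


The degree equals Euler's totient phi(529).
529 = 23^2
phi(529) = 506

506


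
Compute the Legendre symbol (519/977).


p = 977 is prime, so compute (519/977) with the reciprocity algorithm (Jacobi-symbol steps: pull out 2s via (2/n), flip via reciprocity, reduce):
  reciprocity: (519/977) -> +(977/519)
  reduce: (458/519)
  pull out 2: (2/519) = +1  (since 519 mod 8 = 7)
  reciprocity: (229/519) -> +(519/229)
  reduce: (61/229)
  reciprocity: (61/229) -> +(229/61)
  reduce: (46/61)
  pull out 2: (2/61) = -1  (since 61 mod 8 = 5)
  reciprocity: (23/61) -> +(61/23)
  reduce: (15/23)
  reciprocity: (15/23) -> -(23/15)
  reduce: (8/15)
  pull out 2: (2/15) = +1  (since 15 mod 8 = 7)
  pull out 2: (2/15) = +1  (since 15 mod 8 = 7)
  pull out 2: (2/15) = +1  (since 15 mod 8 = 7)
  (1/15) = 1
Product of signs = 1
(519/977) = 1

1


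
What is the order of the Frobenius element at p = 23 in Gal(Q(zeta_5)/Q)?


The Frobenius at p in Gal(Q(zeta_n)/Q) = (Z/nZ)* is the class of p, so its order is ord_5(23), the smallest k >= 1 with 23^k = 1 mod 5.
n = 5 = 5, phi(5) = 4; the order divides phi(n).
Divisors of 4: 1, 2, 4
Repeated squaring mod 5: 23^1 = 3, 23^2 = 4, 23^4 = 1
Test divisors in increasing order:
  k=1: 23^1 = 3 mod 5
  k=2: 23^2 = 4 mod 5
  k=4: 23^4 = 1 mod 5  <- first divisor giving 1
Order = 4

4


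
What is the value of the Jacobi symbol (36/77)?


Compute (36/77) via quadratic reciprocity:
  pull out 2: (2/77) = -1  (since 77 mod 8 = 5)
  pull out 2: (2/77) = -1  (since 77 mod 8 = 5)
  reciprocity: (9/77) -> +(77/9)
  reduce: (5/9)
  reciprocity: (5/9) -> +(9/5)
  reduce: (4/5)
  pull out 2: (2/5) = -1  (since 5 mod 8 = 5)
  pull out 2: (2/5) = -1  (since 5 mod 8 = 5)
  (1/5) = 1
Product of signs = 1

1


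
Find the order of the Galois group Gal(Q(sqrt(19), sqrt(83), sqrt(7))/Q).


The 3 square roots of distinct primes are multiplicatively independent over Q,
so [K:Q] = 2^3 and Gal(K/Q) is isomorphic to (Z/2Z)^3.
|Gal| = 2^3 = 8

8
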